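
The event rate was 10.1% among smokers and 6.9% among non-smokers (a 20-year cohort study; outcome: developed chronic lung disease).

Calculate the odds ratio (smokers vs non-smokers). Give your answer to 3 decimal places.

odds, smokers = 0.1010/0.8990 = 0.1123
odds, non-smokers = 0.0690/0.9310 = 0.0741
OR = 0.1123 / 0.0741 = 1.516

OR = 1.516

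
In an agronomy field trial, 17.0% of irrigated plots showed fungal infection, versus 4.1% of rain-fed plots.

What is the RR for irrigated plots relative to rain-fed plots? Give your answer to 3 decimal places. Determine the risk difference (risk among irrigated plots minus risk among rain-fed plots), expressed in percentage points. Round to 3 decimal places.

RR = 4.146; RD = 12.900

RR = 0.17000 / 0.04100 = 4.146
risk difference = 0.17000 − 0.04100 = 0.12900 → 12.900 percentage points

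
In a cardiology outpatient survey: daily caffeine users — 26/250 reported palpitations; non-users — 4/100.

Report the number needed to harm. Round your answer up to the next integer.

16

risk, daily caffeine users = 26/250 = 0.104000
risk, non-users = 4/100 = 0.040000
absolute risk difference = 0.064000
1 / 0.064000 = 15.625 → round up → 16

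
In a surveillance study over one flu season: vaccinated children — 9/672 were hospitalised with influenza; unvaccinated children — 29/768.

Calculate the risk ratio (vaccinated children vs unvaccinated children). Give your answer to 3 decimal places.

risk, vaccinated children = 9/672 = 0.01339
risk, unvaccinated children = 29/768 = 0.03776
RR = 0.01339 / 0.03776 = 0.355

0.355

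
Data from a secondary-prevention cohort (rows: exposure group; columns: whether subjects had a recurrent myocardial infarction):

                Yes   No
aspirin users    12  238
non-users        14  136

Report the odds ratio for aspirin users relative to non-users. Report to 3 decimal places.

OR = (12 × 136) / (238 × 14) = 1632/3332 ≈ 0.490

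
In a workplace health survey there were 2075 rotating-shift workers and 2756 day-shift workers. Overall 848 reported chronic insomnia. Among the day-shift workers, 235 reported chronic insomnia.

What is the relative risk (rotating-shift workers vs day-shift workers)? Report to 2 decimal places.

RR: 3.46

rotating-shift workers with the outcome: 848 − 235 = 613
rotating-shift workers without the outcome: 2075 − 613 = 1462
day-shift workers without the outcome: 2756 − 235 = 2521
risk, rotating-shift workers = 613/2075 = 0.2954
risk, day-shift workers = 235/2756 = 0.0853
RR = 0.2954 / 0.0853 = 3.46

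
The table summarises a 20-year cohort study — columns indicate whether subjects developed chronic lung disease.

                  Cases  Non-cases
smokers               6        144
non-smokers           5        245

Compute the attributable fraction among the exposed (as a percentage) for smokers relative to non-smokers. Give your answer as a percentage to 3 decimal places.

50.000%

risk, smokers = 6/150 = 0.04000
risk, non-smokers = 5/250 = 0.02000
AR% = (0.04000 − 0.02000) / 0.04000 = 0.5000 → 50.000%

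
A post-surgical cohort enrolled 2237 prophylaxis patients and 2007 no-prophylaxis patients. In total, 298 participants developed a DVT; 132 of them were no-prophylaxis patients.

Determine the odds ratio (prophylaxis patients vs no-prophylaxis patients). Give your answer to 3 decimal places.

prophylaxis patients with the outcome: 298 − 132 = 166
prophylaxis patients without the outcome: 2237 − 166 = 2071
no-prophylaxis patients without the outcome: 2007 − 132 = 1875
OR = (166 × 1875) / (2071 × 132) = 311250/273372 ≈ 1.139

OR = 1.139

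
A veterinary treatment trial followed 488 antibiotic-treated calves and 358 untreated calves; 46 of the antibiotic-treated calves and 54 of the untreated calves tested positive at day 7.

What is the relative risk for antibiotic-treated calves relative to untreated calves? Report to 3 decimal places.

risk, antibiotic-treated calves = 46/488 = 0.0943
risk, untreated calves = 54/358 = 0.1508
RR = 0.0943 / 0.1508 = 0.625

0.625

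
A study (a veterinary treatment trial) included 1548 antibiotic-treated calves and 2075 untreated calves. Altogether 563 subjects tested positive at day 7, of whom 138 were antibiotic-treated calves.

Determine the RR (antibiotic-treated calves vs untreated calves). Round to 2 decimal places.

RR = 0.44

antibiotic-treated calves without the outcome: 1548 − 138 = 1410
untreated calves with the outcome: 563 − 138 = 425
untreated calves without the outcome: 2075 − 425 = 1650
risk, antibiotic-treated calves = 138/1548 = 0.0891
risk, untreated calves = 425/2075 = 0.2048
RR = 0.0891 / 0.2048 = 0.44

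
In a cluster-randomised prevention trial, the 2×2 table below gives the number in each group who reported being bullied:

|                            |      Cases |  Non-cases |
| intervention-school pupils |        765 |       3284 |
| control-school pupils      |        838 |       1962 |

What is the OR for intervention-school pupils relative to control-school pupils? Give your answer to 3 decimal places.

OR = (765 × 1962) / (3284 × 838) = 1500930/2751992 ≈ 0.545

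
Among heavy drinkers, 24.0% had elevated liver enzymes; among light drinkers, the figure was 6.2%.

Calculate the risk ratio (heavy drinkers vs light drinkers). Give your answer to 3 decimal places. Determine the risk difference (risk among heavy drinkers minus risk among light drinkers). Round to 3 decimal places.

RR = 0.2400 / 0.0620 = 3.871
risk difference = 0.2400 − 0.0620 = 0.178

RR = 3.871; RD = 0.178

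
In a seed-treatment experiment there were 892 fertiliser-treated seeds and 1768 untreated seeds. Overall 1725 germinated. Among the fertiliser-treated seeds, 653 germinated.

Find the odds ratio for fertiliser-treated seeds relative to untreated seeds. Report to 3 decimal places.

fertiliser-treated seeds without the outcome: 892 − 653 = 239
untreated seeds with the outcome: 1725 − 653 = 1072
untreated seeds without the outcome: 1768 − 1072 = 696
OR = (653 × 696) / (239 × 1072) = 454488/256208 ≈ 1.774

OR: 1.774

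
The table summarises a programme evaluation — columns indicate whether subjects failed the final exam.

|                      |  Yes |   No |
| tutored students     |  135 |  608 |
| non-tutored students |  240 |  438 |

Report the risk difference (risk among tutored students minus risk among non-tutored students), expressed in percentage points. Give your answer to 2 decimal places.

risk, tutored students = 135/743 = 0.1817
risk, non-tutored students = 240/678 = 0.3540
risk difference = 0.1817 − 0.3540 = -0.1723 → -17.23 percentage points

-17.23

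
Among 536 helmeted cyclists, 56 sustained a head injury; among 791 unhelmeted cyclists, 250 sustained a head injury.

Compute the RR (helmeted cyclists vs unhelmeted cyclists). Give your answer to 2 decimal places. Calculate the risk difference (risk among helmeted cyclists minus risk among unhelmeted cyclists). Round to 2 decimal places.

RR = 0.33; RD = -0.21

risk, helmeted cyclists = 56/536 = 0.1045
risk, unhelmeted cyclists = 250/791 = 0.3161
RR = 0.1045 / 0.3161 = 0.33
risk difference = 0.1045 − 0.3161 = -0.21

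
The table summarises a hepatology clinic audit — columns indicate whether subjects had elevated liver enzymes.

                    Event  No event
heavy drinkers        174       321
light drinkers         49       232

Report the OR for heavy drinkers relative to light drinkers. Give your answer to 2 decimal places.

OR = (174 × 232) / (321 × 49) = 40368/15729 ≈ 2.57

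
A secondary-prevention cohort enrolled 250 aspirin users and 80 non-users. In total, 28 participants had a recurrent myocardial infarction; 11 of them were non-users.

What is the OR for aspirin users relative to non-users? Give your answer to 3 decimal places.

0.458

aspirin users with the outcome: 28 − 11 = 17
aspirin users without the outcome: 250 − 17 = 233
non-users without the outcome: 80 − 11 = 69
OR = (17 × 69) / (233 × 11) = 1173/2563 ≈ 0.458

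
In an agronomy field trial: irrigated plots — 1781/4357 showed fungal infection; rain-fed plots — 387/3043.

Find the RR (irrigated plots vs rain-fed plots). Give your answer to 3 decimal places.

RR = 3.214

risk, irrigated plots = 1781/4357 = 0.4088
risk, rain-fed plots = 387/3043 = 0.1272
RR = 0.4088 / 0.1272 = 3.214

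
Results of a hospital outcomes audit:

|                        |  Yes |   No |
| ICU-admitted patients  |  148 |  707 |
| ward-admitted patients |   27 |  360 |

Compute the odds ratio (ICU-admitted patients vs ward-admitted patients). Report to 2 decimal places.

odds, ICU-admitted patients = 148/707 = 0.2093
odds, ward-admitted patients = 27/360 = 0.0750
OR = 0.2093 / 0.0750 = 2.79

OR ≈ 2.79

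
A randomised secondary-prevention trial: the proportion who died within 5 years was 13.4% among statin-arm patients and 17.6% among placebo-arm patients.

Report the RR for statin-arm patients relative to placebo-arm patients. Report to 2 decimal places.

RR = 0.1340 / 0.1760 = 0.76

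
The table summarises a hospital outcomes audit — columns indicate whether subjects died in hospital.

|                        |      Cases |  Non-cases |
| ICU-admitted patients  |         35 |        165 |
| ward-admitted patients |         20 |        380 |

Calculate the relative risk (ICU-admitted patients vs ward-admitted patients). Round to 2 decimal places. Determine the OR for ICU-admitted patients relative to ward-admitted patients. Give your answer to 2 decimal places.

risk, ICU-admitted patients = 35/200 = 0.1750
risk, ward-admitted patients = 20/400 = 0.0500
RR = 0.1750 / 0.0500 = 3.50
OR = (35 × 380) / (165 × 20) = 13300/3300 ≈ 4.03

RR = 3.50; OR = 4.03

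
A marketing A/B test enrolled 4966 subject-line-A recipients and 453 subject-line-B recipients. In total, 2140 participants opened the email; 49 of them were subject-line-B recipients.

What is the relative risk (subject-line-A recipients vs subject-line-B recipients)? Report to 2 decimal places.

subject-line-A recipients with the outcome: 2140 − 49 = 2091
subject-line-A recipients without the outcome: 4966 − 2091 = 2875
subject-line-B recipients without the outcome: 453 − 49 = 404
risk, subject-line-A recipients = 2091/4966 = 0.4211
risk, subject-line-B recipients = 49/453 = 0.1082
RR = 0.4211 / 0.1082 = 3.89

3.89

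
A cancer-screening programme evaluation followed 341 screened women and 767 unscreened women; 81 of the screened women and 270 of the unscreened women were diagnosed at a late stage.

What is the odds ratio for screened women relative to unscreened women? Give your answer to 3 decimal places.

OR = (81 × 497) / (260 × 270) = 40257/70200 ≈ 0.573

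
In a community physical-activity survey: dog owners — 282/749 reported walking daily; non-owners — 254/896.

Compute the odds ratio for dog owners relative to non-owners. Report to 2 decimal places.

OR = (282 × 642) / (467 × 254) = 181044/118618 ≈ 1.53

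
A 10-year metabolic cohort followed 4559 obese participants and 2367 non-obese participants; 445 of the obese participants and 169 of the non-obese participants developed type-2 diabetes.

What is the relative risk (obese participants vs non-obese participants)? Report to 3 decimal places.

1.367

risk, obese participants = 445/4559 = 0.0976
risk, non-obese participants = 169/2367 = 0.0714
RR = 0.0976 / 0.0714 = 1.367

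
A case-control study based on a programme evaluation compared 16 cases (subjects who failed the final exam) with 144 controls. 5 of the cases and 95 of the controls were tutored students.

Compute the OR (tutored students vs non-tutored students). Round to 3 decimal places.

0.234

odds, tutored students = 5/95 = 0.0526
odds, non-tutored students = 11/49 = 0.2245
OR = 0.0526 / 0.2245 = 0.234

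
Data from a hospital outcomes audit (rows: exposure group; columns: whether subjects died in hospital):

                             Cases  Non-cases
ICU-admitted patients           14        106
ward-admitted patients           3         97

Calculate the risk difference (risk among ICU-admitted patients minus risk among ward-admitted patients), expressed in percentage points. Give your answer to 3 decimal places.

risk, ICU-admitted patients = 14/120 = 0.11667
risk, ward-admitted patients = 3/100 = 0.03000
risk difference = 0.11667 − 0.03000 = 0.08667 → 8.667 percentage points

8.667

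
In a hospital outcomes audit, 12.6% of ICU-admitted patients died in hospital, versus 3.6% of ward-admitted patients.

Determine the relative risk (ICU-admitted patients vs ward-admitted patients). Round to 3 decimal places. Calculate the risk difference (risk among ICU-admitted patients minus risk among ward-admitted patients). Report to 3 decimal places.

RR = 3.500; RD = 0.090

RR = 0.12600 / 0.03600 = 3.500
risk difference = 0.12600 − 0.03600 = 0.090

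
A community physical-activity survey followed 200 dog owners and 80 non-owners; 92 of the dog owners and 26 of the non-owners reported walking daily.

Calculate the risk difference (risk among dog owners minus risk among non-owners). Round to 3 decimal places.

risk, dog owners = 92/200 = 0.4600
risk, non-owners = 26/80 = 0.3250
risk difference = 0.4600 − 0.3250 = 0.135

RD = 0.135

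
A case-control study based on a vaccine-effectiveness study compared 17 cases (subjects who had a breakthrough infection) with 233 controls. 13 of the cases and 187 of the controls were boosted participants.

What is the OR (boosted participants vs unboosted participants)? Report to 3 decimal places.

OR: 0.799

odds, boosted participants = 13/187 = 0.0695
odds, unboosted participants = 4/46 = 0.0870
OR = 0.0695 / 0.0870 = 0.799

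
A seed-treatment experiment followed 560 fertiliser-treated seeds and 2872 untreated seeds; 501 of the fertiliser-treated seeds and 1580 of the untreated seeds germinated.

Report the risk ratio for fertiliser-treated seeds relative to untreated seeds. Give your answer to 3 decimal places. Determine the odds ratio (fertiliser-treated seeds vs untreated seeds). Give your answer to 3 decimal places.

risk, fertiliser-treated seeds = 501/560 = 0.8946
risk, untreated seeds = 1580/2872 = 0.5501
RR = 0.8946 / 0.5501 = 1.626
OR = (501 × 1292) / (59 × 1580) = 647292/93220 ≈ 6.944

RR = 1.626; OR = 6.944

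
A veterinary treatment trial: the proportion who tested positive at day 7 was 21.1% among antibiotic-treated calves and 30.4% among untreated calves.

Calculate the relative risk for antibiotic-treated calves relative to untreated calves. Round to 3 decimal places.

RR = 0.2110 / 0.3040 = 0.694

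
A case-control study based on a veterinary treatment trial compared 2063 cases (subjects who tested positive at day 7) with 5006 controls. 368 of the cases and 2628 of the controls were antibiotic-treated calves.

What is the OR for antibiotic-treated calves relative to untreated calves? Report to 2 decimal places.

odds, antibiotic-treated calves = 368/2628 = 0.1400
odds, untreated calves = 1695/2378 = 0.7128
OR = 0.1400 / 0.7128 = 0.20

OR: 0.20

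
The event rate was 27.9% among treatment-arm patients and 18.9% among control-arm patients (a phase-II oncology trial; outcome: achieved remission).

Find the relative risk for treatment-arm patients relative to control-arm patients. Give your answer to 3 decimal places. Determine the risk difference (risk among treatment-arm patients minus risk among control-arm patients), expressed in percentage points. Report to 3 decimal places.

RR = 1.476; RD = 9.000

RR = 0.2790 / 0.1890 = 1.476
risk difference = 0.2790 − 0.1890 = 0.0900 → 9.000 percentage points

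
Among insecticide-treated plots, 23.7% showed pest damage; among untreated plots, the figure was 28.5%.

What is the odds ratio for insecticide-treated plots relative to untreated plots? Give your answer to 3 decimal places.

odds, insecticide-treated plots = 0.2370/0.7630 = 0.3106
odds, untreated plots = 0.2850/0.7150 = 0.3986
OR = 0.3106 / 0.3986 = 0.779

0.779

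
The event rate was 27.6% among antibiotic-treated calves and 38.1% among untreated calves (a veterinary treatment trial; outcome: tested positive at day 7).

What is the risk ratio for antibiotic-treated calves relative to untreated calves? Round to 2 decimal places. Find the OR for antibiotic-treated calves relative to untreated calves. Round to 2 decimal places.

RR = 0.72; OR = 0.62

RR = 0.2760 / 0.3810 = 0.72
odds, antibiotic-treated calves = 0.2760/0.7240 = 0.3812
odds, untreated calves = 0.3810/0.6190 = 0.6155
OR = 0.3812 / 0.6155 = 0.62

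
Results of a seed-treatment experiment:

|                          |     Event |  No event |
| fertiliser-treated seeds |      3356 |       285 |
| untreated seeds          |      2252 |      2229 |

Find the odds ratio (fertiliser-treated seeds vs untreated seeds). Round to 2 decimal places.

OR: 11.66

odds, fertiliser-treated seeds = 3356/285 = 11.7754
odds, untreated seeds = 2252/2229 = 1.0103
OR = 11.7754 / 1.0103 = 11.66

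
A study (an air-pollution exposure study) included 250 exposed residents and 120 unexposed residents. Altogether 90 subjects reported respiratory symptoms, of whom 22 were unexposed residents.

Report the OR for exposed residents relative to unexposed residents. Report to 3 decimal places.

1.664

exposed residents with the outcome: 90 − 22 = 68
exposed residents without the outcome: 250 − 68 = 182
unexposed residents without the outcome: 120 − 22 = 98
odds, exposed residents = 68/182 = 0.3736
odds, unexposed residents = 22/98 = 0.2245
OR = 0.3736 / 0.2245 = 1.664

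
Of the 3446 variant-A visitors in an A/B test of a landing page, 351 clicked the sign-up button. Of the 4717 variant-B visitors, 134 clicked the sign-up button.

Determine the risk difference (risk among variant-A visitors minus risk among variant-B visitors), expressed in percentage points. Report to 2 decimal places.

risk, variant-A visitors = 351/3446 = 0.10186
risk, variant-B visitors = 134/4717 = 0.02841
risk difference = 0.10186 − 0.02841 = 0.07345 → 7.34 percentage points

RD = 7.34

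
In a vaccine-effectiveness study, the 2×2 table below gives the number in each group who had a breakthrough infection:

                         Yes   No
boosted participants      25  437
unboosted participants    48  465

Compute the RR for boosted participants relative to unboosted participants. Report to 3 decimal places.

0.578

risk, boosted participants = 25/462 = 0.0541
risk, unboosted participants = 48/513 = 0.0936
RR = 0.0541 / 0.0936 = 0.578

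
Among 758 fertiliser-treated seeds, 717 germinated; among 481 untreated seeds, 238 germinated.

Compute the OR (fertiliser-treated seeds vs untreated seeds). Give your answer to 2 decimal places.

OR = (717 × 243) / (41 × 238) = 174231/9758 ≈ 17.86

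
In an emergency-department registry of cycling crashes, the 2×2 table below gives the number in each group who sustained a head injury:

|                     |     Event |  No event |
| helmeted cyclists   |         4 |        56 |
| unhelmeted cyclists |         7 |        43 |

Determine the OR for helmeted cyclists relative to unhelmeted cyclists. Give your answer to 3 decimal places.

OR = (4 × 43) / (56 × 7) = 172/392 ≈ 0.439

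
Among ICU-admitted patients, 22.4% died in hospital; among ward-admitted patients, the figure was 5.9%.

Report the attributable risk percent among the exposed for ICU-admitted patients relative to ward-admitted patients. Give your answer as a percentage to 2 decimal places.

AR% = (0.2240 − 0.0590) / 0.2240 = 0.7366 → 73.66%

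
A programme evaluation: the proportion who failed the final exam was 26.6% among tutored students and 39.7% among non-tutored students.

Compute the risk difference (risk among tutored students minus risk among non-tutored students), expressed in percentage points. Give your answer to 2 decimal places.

risk difference = 0.2660 − 0.3970 = -0.1310 → -13.10 percentage points

RD: -13.10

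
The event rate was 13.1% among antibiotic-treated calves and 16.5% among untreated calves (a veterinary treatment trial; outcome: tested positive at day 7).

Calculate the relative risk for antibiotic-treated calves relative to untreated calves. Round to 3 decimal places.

RR = 0.1310 / 0.1650 = 0.794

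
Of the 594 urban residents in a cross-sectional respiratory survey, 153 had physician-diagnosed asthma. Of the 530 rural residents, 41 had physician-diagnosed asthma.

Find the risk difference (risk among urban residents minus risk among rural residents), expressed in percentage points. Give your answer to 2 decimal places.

RD ≈ 18.02

risk, urban residents = 153/594 = 0.2576
risk, rural residents = 41/530 = 0.0774
risk difference = 0.2576 − 0.0774 = 0.1802 → 18.02 percentage points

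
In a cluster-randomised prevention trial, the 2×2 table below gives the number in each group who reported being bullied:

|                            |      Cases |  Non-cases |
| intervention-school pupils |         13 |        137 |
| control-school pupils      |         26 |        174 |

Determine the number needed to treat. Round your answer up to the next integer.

risk, intervention-school pupils = 13/150 = 0.086667
risk, control-school pupils = 26/200 = 0.130000
absolute risk difference = 0.043333
1 / 0.043333 = 23.077 → round up → 24

24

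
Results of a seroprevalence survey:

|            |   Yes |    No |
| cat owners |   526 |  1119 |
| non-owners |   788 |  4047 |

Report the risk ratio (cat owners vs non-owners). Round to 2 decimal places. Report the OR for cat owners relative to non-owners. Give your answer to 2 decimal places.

RR = 1.96; OR = 2.41

risk, cat owners = 526/1645 = 0.3198
risk, non-owners = 788/4835 = 0.1630
RR = 0.3198 / 0.1630 = 1.96
odds, cat owners = 526/1119 = 0.4701
odds, non-owners = 788/4047 = 0.1947
OR = 0.4701 / 0.1947 = 2.41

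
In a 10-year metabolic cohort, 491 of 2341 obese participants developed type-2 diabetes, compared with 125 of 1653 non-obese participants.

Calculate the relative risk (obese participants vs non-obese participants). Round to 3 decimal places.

risk, obese participants = 491/2341 = 0.2097
risk, non-obese participants = 125/1653 = 0.0756
RR = 0.2097 / 0.0756 = 2.774

2.774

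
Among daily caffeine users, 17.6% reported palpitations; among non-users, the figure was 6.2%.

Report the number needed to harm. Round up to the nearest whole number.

9

absolute risk difference = 0.114000
1 / 0.114000 = 8.772 → round up → 9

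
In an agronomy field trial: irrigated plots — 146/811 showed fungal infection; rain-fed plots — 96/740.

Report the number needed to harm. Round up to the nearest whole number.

risk, irrigated plots = 146/811 = 0.180025
risk, rain-fed plots = 96/740 = 0.129730
absolute risk difference = 0.050295
1 / 0.050295 = 19.883 → round up → 20

NNH: 20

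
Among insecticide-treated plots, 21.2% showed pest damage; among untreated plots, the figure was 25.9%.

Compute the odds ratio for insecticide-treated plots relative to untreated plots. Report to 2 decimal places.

0.77

odds, insecticide-treated plots = 0.2120/0.7880 = 0.2690
odds, untreated plots = 0.2590/0.7410 = 0.3495
OR = 0.2690 / 0.3495 = 0.77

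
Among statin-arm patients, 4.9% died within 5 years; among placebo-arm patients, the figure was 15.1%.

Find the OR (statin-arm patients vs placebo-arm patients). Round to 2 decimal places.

OR ≈ 0.29

odds, statin-arm patients = 0.04900/0.95100 = 0.05152
odds, placebo-arm patients = 0.15100/0.84900 = 0.17786
OR = 0.05152 / 0.17786 = 0.29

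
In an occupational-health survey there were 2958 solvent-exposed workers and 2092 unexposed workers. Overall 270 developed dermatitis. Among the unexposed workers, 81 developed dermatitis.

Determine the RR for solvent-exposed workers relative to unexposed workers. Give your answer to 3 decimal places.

RR: 1.650

solvent-exposed workers with the outcome: 270 − 81 = 189
solvent-exposed workers without the outcome: 2958 − 189 = 2769
unexposed workers without the outcome: 2092 − 81 = 2011
risk, solvent-exposed workers = 189/2958 = 0.06389
risk, unexposed workers = 81/2092 = 0.03872
RR = 0.06389 / 0.03872 = 1.650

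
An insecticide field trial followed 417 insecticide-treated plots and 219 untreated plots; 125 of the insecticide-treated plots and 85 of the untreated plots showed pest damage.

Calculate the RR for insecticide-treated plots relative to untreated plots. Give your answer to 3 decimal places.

risk, insecticide-treated plots = 125/417 = 0.2998
risk, untreated plots = 85/219 = 0.3881
RR = 0.2998 / 0.3881 = 0.772

0.772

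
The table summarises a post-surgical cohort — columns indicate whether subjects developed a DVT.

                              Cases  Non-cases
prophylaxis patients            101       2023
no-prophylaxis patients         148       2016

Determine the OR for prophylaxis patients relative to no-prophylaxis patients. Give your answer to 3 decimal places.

OR = (101 × 2016) / (2023 × 148) = 203616/299404 ≈ 0.680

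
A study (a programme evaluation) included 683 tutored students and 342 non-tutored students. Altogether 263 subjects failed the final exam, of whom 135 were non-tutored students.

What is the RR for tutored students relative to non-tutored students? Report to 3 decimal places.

0.475

tutored students with the outcome: 263 − 135 = 128
tutored students without the outcome: 683 − 128 = 555
non-tutored students without the outcome: 342 − 135 = 207
risk, tutored students = 128/683 = 0.1874
risk, non-tutored students = 135/342 = 0.3947
RR = 0.1874 / 0.3947 = 0.475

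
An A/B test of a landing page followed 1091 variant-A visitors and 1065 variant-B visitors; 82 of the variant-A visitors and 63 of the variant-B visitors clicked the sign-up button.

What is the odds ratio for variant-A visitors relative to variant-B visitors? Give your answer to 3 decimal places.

OR = (82 × 1002) / (1009 × 63) = 82164/63567 ≈ 1.293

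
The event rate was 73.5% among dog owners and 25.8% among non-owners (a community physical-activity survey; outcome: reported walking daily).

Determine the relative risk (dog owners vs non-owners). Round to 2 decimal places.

RR = 0.7350 / 0.2580 = 2.85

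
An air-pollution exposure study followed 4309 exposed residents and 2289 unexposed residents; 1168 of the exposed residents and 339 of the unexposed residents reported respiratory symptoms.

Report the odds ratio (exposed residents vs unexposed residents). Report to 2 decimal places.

OR = (1168 × 1950) / (3141 × 339) = 2277600/1064799 ≈ 2.14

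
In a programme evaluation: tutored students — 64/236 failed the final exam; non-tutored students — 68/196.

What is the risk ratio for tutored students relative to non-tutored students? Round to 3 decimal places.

0.782

risk, tutored students = 64/236 = 0.2712
risk, non-tutored students = 68/196 = 0.3469
RR = 0.2712 / 0.3469 = 0.782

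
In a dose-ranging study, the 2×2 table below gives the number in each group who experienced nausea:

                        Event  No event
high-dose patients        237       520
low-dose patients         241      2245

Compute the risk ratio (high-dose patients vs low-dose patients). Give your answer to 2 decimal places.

risk, high-dose patients = 237/757 = 0.3131
risk, low-dose patients = 241/2486 = 0.0969
RR = 0.3131 / 0.0969 = 3.23

3.23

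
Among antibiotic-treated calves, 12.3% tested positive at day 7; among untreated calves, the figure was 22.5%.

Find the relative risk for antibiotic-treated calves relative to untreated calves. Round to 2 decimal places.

RR = 0.1230 / 0.2250 = 0.55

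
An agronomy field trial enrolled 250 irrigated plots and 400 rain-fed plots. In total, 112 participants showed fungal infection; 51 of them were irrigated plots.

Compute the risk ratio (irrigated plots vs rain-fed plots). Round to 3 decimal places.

irrigated plots without the outcome: 250 − 51 = 199
rain-fed plots with the outcome: 112 − 51 = 61
rain-fed plots without the outcome: 400 − 61 = 339
risk, irrigated plots = 51/250 = 0.2040
risk, rain-fed plots = 61/400 = 0.1525
RR = 0.2040 / 0.1525 = 1.338

RR = 1.338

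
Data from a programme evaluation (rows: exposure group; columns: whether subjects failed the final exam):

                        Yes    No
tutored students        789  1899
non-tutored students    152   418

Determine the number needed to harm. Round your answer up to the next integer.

risk, tutored students = 789/2688 = 0.293527
risk, non-tutored students = 152/570 = 0.266667
absolute risk difference = 0.026860
1 / 0.026860 = 37.230 → round up → 38

NNH ≈ 38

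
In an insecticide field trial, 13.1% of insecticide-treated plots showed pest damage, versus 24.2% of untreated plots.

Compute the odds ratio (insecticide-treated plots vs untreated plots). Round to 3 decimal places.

0.472

odds, insecticide-treated plots = 0.1310/0.8690 = 0.1507
odds, untreated plots = 0.2420/0.7580 = 0.3193
OR = 0.1507 / 0.3193 = 0.472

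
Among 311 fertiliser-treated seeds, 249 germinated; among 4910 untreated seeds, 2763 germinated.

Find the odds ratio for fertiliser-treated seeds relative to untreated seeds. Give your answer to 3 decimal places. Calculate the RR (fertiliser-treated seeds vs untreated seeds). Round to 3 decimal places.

OR = 3.121; RR = 1.423

odds, fertiliser-treated seeds = 249/62 = 4.0161
odds, untreated seeds = 2763/2147 = 1.2869
OR = 4.0161 / 1.2869 = 3.121
risk, fertiliser-treated seeds = 249/311 = 0.8006
risk, untreated seeds = 2763/4910 = 0.5627
RR = 0.8006 / 0.5627 = 1.423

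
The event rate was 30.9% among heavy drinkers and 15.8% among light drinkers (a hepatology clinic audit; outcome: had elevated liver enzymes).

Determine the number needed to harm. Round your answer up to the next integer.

NNH ≈ 7

absolute risk difference = 0.151000
1 / 0.151000 = 6.623 → round up → 7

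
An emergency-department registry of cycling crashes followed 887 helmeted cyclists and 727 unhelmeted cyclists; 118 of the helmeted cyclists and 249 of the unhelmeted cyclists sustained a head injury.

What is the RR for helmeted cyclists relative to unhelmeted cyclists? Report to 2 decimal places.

risk, helmeted cyclists = 118/887 = 0.1330
risk, unhelmeted cyclists = 249/727 = 0.3425
RR = 0.1330 / 0.3425 = 0.39

0.39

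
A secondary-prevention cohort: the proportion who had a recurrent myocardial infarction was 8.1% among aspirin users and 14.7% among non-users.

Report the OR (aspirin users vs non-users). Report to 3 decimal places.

odds, aspirin users = 0.0810/0.9190 = 0.0881
odds, non-users = 0.1470/0.8530 = 0.1723
OR = 0.0881 / 0.1723 = 0.511

OR: 0.511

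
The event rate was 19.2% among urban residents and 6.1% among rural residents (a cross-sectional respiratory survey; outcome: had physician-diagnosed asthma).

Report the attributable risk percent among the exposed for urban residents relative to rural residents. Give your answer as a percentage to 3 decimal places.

AR% = (0.1920 − 0.0610) / 0.1920 = 0.6823 → 68.229%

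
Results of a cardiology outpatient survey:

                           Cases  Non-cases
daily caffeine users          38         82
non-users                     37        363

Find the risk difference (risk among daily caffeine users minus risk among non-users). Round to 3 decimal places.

RD = 0.224

risk, daily caffeine users = 38/120 = 0.3167
risk, non-users = 37/400 = 0.0925
risk difference = 0.3167 − 0.0925 = 0.224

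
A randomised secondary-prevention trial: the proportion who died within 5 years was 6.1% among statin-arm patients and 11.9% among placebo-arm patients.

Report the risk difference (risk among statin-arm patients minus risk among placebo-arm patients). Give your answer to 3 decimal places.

risk difference = 0.0610 − 0.1190 = -0.058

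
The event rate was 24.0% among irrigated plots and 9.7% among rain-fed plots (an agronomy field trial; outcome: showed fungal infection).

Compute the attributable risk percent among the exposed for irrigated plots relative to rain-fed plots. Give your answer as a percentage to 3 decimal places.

AR% = (0.2400 − 0.0970) / 0.2400 = 0.5958 → 59.583%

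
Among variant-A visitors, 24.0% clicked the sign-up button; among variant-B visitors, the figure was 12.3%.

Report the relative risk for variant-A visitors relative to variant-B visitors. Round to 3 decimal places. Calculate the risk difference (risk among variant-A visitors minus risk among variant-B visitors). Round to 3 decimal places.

RR = 0.2400 / 0.1230 = 1.951
risk difference = 0.2400 − 0.1230 = 0.117

RR = 1.951; RD = 0.117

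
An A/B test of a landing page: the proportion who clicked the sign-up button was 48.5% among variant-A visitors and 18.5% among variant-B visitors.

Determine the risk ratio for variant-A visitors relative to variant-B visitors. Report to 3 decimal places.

RR = 0.4850 / 0.1850 = 2.622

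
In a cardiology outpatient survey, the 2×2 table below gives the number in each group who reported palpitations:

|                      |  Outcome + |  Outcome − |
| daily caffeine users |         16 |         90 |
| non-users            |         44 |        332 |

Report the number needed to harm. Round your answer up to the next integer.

30

risk, daily caffeine users = 16/106 = 0.150943
risk, non-users = 44/376 = 0.117021
absolute risk difference = 0.033922
1 / 0.033922 = 29.479 → round up → 30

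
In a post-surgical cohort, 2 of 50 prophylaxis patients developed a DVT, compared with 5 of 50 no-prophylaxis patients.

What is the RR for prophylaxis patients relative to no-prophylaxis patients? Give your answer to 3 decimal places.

RR ≈ 0.400

risk, prophylaxis patients = 2/50 = 0.04000
risk, no-prophylaxis patients = 5/50 = 0.10000
RR = 0.04000 / 0.10000 = 0.400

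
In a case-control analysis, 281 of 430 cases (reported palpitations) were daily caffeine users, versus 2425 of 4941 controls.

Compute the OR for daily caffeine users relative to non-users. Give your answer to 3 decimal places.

OR = (281 × 2516) / (2425 × 149) = 706996/361325 ≈ 1.957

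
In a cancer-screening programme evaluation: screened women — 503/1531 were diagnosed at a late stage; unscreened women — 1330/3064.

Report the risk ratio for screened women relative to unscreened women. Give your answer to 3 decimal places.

RR: 0.757

risk, screened women = 503/1531 = 0.3285
risk, unscreened women = 1330/3064 = 0.4341
RR = 0.3285 / 0.4341 = 0.757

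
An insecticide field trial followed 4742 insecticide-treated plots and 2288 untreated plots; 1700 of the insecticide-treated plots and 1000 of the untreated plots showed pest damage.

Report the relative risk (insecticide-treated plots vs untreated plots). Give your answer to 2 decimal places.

0.82

risk, insecticide-treated plots = 1700/4742 = 0.3585
risk, untreated plots = 1000/2288 = 0.4371
RR = 0.3585 / 0.4371 = 0.82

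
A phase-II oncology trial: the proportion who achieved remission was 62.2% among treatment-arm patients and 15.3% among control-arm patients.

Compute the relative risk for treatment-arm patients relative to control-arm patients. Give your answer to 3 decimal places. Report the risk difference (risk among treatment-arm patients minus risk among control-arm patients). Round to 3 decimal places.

RR = 4.065; RD = 0.469

RR = 0.6220 / 0.1530 = 4.065
risk difference = 0.6220 − 0.1530 = 0.469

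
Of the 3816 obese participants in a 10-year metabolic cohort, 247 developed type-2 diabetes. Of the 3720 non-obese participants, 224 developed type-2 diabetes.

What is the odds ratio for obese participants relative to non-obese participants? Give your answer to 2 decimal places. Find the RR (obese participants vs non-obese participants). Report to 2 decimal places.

odds, obese participants = 247/3569 = 0.0692
odds, non-obese participants = 224/3496 = 0.0641
OR = 0.0692 / 0.0641 = 1.08
risk, obese participants = 247/3816 = 0.0647
risk, non-obese participants = 224/3720 = 0.0602
RR = 0.0647 / 0.0602 = 1.07

OR = 1.08; RR = 1.07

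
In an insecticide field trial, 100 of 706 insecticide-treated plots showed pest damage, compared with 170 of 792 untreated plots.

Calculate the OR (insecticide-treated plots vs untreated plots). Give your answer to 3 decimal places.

odds, insecticide-treated plots = 100/606 = 0.1650
odds, untreated plots = 170/622 = 0.2733
OR = 0.1650 / 0.2733 = 0.604

OR = 0.604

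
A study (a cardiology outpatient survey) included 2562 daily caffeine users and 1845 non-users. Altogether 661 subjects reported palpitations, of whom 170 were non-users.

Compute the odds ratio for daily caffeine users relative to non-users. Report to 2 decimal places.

daily caffeine users with the outcome: 661 − 170 = 491
daily caffeine users without the outcome: 2562 − 491 = 2071
non-users without the outcome: 1845 − 170 = 1675
odds, daily caffeine users = 491/2071 = 0.2371
odds, non-users = 170/1675 = 0.1015
OR = 0.2371 / 0.1015 = 2.34

2.34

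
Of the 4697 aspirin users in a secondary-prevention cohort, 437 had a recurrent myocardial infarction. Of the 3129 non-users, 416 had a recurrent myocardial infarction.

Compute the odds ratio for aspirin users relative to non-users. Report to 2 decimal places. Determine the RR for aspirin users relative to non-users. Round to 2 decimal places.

OR = 0.67; RR = 0.70

odds, aspirin users = 437/4260 = 0.1026
odds, non-users = 416/2713 = 0.1533
OR = 0.1026 / 0.1533 = 0.67
risk, aspirin users = 437/4697 = 0.0930
risk, non-users = 416/3129 = 0.1329
RR = 0.0930 / 0.1329 = 0.70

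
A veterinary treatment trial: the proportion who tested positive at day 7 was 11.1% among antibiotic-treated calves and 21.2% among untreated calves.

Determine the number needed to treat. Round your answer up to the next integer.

absolute risk difference = 0.101000
1 / 0.101000 = 9.901 → round up → 10

10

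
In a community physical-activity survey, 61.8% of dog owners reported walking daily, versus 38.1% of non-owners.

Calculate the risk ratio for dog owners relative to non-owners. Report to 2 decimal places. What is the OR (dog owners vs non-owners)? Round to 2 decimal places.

RR = 1.62; OR = 2.63

RR = 0.6180 / 0.3810 = 1.62
odds, dog owners = 0.6180/0.3820 = 1.6178
odds, non-owners = 0.3810/0.6190 = 0.6155
OR = 1.6178 / 0.6155 = 2.63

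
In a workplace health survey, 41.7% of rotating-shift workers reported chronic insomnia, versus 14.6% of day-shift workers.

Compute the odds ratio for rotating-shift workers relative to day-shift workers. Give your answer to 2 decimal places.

odds, rotating-shift workers = 0.4170/0.5830 = 0.7153
odds, day-shift workers = 0.1460/0.8540 = 0.1710
OR = 0.7153 / 0.1710 = 4.18

4.18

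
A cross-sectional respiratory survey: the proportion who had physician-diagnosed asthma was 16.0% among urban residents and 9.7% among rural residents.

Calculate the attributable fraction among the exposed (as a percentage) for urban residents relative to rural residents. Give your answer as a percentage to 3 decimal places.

AR% = (0.1600 − 0.0970) / 0.1600 = 0.3937 → 39.375%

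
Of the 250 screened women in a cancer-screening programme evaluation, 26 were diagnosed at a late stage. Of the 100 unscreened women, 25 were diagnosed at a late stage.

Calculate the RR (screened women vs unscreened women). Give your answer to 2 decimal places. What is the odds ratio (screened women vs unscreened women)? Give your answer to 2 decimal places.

RR = 0.42; OR = 0.35

risk, screened women = 26/250 = 0.1040
risk, unscreened women = 25/100 = 0.2500
RR = 0.1040 / 0.2500 = 0.42
odds, screened women = 26/224 = 0.1161
odds, unscreened women = 25/75 = 0.3333
OR = 0.1161 / 0.3333 = 0.35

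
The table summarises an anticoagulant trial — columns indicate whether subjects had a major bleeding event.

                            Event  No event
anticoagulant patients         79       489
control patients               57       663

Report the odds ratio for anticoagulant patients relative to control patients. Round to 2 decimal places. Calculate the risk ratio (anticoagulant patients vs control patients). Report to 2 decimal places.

OR = (79 × 663) / (489 × 57) = 52377/27873 ≈ 1.88
risk, anticoagulant patients = 79/568 = 0.1391
risk, control patients = 57/720 = 0.0792
RR = 0.1391 / 0.0792 = 1.76

OR = 1.88; RR = 1.76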